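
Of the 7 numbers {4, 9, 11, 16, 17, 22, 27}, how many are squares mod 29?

(4/29) = +1 → QR.
(9/29) = +1 → QR.
(11/29) = -1 → non-residue.
(16/29) = +1 → QR.
(17/29) = -1 → non-residue.
(22/29) = +1 → QR.
(27/29) = -1 → non-residue.
Total quadratic residues among the 7: 4.

4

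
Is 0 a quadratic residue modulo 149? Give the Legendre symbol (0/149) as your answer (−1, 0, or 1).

Top reduces to 0: gcd > 1, so the symbol is 0.

0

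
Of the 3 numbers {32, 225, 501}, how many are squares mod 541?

(32/541) = -1 → non-residue.
(225/541) = +1 → QR.
(501/541) = -1 → non-residue.
Total quadratic residues among the 3: 1.

1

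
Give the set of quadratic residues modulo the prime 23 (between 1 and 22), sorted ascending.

Square k = 1,…,11 (k and 23−k give the same square):
1²=1, 2²=4, 3²=9, 4²=16, 5²≡2, 6²≡13, 7²≡3, 8²≡18, 9²≡12, 10²≡8, 11²≡6 (mod 23).
So the quadratic residues mod 23 are {1, 2, 3, 4, 6, 8, 9, 12, 13, 16, 18}.

1 2 3 4 6 8 9 12 13 16 18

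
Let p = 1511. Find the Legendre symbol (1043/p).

Reciprocity: 1043 ≡ 3 and 1511 ≡ 3 (mod 4), so (1043/1511) = −(1511/1043).
Reduce top mod 1043: now compute (468/1043).
Pull out 2^2: since 1043 ≡ 3 (mod 8), (2/1043) = -1, so (2/1043)^2 = +1.
Reciprocity: 117 ≡ 1 and 1043 ≡ 3 (mod 4), so (117/1043) = +(1043/117).
Reduce top mod 117: now compute (107/117).
Reciprocity: 107 ≡ 3 and 117 ≡ 1 (mod 4), so (107/117) = +(117/107).
Reduce top mod 107: now compute (10/107).
Pull out 2: since 107 ≡ 3 (mod 8), (2/107) = -1.
Reciprocity: 5 ≡ 1 and 107 ≡ 3 (mod 4), so (5/107) = +(107/5).
Reduce top mod 5: now compute (2/5).
Pull out 2: since 5 ≡ 5 (mod 8), (2/5) = -1.
Reached (1/5) = 1. Collecting the sign flips along the way, the symbol is -1.

-1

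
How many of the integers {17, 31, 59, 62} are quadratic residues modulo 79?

(17/79) = -1 → non-residue.
(31/79) = +1 → QR.
(59/79) = -1 → non-residue.
(62/79) = +1 → QR.
Total quadratic residues among the 4: 2.

2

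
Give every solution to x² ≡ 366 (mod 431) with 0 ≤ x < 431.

80, 351

Since 431 ≡ 3 (mod 4), a square root of 366 is 366^((431+1)/4) = 366^108 mod 431.
Repeated squaring: 366^2≡346, 366^4≡329, 366^8≡60, 366^16≡152, 366^32≡261, 366^64≡23 (mod 431).
366^108 = 366^(64+32+8+4) ≡ 80 (mod 431).
Check: 80² = 6400 ≡ 366 (mod 431). The two roots are 80 and 351.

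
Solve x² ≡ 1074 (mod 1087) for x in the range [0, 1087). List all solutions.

226, 861

Since 1087 ≡ 3 (mod 4), a square root of 1074 is 1074^((1087+1)/4) = 1074^272 mod 1087.
Repeated squaring: 1074^2≡169, 1074^4≡299, 1074^8≡267, 1074^16≡634, 1074^32≡853, 1074^64≡406, 1074^128≡699, 1074^256≡538 (mod 1087).
1074^272 = 1074^(256+16) ≡ 861 (mod 1087).
Check: 861² = 741321 ≡ 1074 (mod 1087). The two roots are 226 and 861.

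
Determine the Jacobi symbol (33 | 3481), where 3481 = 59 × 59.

1

Reciprocity: 33 ≡ 1 and 3481 ≡ 1 (mod 4), so (33/3481) = +(3481/33).
Reduce top mod 33: now compute (16/33).
Pull out 2^4: since 33 ≡ 1 (mod 8), (2/33) = +1, so (2/33)^4 = +1.
Reached (1/33) = 1. Collecting the sign flips along the way, the symbol is +1.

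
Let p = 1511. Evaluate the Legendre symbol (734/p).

1

Pull out 2: since 1511 ≡ 7 (mod 8), (2/1511) = +1.
Reciprocity: 367 ≡ 3 and 1511 ≡ 3 (mod 4), so (367/1511) = −(1511/367).
Reduce top mod 367: now compute (43/367).
Reciprocity: 43 ≡ 3 and 367 ≡ 3 (mod 4), so (43/367) = −(367/43).
Reduce top mod 43: now compute (23/43).
Reciprocity: 23 ≡ 3 and 43 ≡ 3 (mod 4), so (23/43) = −(43/23).
Reduce top mod 23: now compute (20/23).
Pull out 2^2: since 23 ≡ 7 (mod 8), (2/23) = +1, so (2/23)^2 = +1.
Reciprocity: 5 ≡ 1 and 23 ≡ 3 (mod 4), so (5/23) = +(23/5).
Reduce top mod 5: now compute (3/5).
Reciprocity: 3 ≡ 3 and 5 ≡ 1 (mod 4), so (3/5) = +(5/3).
Reduce top mod 3: now compute (2/3).
Pull out 2: since 3 ≡ 3 (mod 8), (2/3) = -1.
Reached (1/3) = 1. Collecting the sign flips along the way, the symbol is +1.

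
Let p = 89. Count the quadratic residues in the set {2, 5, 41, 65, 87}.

3

(2/89) = +1 → QR.
(5/89) = +1 → QR.
(41/89) = -1 → non-residue.
(65/89) = -1 → non-residue.
(87/89) = +1 → QR.
Total quadratic residues among the 5: 3.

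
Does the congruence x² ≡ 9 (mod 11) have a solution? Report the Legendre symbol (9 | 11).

Euler's criterion: (9/11) ≡ 9^5 (mod 11).
9^2 ≡ 4 (mod 11)
9^4 ≡ 5 (mod 11)
9^5 = 9^(4+1) ≡ 1 (mod 11).
Result is 1, so (9/11) = 1.

1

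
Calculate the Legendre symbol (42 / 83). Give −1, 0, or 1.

Pull out 2: since 83 ≡ 3 (mod 8), (2/83) = -1.
Reciprocity: 21 ≡ 1 and 83 ≡ 3 (mod 4), so (21/83) = +(83/21).
Reduce top mod 21: now compute (20/21).
Pull out 2^2: since 21 ≡ 5 (mod 8), (2/21) = -1, so (2/21)^2 = +1.
Reciprocity: 5 ≡ 1 and 21 ≡ 1 (mod 4), so (5/21) = +(21/5).
Reduce top mod 5: now compute (1/5).
Reached (1/5) = 1. Collecting the sign flips along the way, the symbol is -1.

-1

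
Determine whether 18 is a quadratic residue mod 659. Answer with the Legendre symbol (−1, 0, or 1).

Pull out 2: since 659 ≡ 3 (mod 8), (2/659) = -1.
Reciprocity: 9 ≡ 1 and 659 ≡ 3 (mod 4), so (9/659) = +(659/9).
Reduce top mod 9: now compute (2/9).
Pull out 2: since 9 ≡ 1 (mod 8), (2/9) = +1.
Reached (1/9) = 1. Collecting the sign flips along the way, the symbol is -1.

-1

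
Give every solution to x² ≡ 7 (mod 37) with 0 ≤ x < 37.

9, 28

37 ≡ 1 (mod 4), so we find a root by search.
Trying successive values, 9² = 81 ≡ 7 (mod 37). The other root is 37 − 9 = 28.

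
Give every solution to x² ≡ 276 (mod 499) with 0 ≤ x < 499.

224, 275

Since 499 ≡ 3 (mod 4), a square root of 276 is 276^((499+1)/4) = 276^125 mod 499.
Repeated squaring: 276^2≡328, 276^4≡299, 276^8≡80, 276^16≡412, 276^32≡84, 276^64≡70 (mod 499).
276^125 = 276^(64+32+16+8+4+1) ≡ 224 (mod 499).
Check: 224² = 50176 ≡ 276 (mod 499). The two roots are 224 and 275.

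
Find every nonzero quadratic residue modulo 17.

Square k = 1,…,8 (k and 17−k give the same square):
1²=1, 2²=4, 3²=9, 4²=16, 5²≡8, 6²≡2, 7²≡15, 8²≡13 (mod 17).
So the quadratic residues mod 17 are {1, 2, 4, 8, 9, 13, 15, 16}.

1,2,4,8,9,13,15,16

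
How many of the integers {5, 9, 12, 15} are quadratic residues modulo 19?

2

(5/19) = +1 → QR.
(9/19) = +1 → QR.
(12/19) = -1 → non-residue.
(15/19) = -1 → non-residue.
Total quadratic residues among the 4: 2.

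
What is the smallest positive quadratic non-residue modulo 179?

2

(2/179) = −1, so 2 is the smallest positive non-residue mod 179.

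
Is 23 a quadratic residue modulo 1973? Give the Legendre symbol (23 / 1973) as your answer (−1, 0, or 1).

Reciprocity: 23 ≡ 3 and 1973 ≡ 1 (mod 4), so (23/1973) = +(1973/23).
Reduce top mod 23: now compute (18/23).
Pull out 2: since 23 ≡ 7 (mod 8), (2/23) = +1.
Reciprocity: 9 ≡ 1 and 23 ≡ 3 (mod 4), so (9/23) = +(23/9).
Reduce top mod 9: now compute (5/9).
Reciprocity: 5 ≡ 1 and 9 ≡ 1 (mod 4), so (5/9) = +(9/5).
Reduce top mod 5: now compute (4/5).
Pull out 2^2: since 5 ≡ 5 (mod 8), (2/5) = -1, so (2/5)^2 = +1.
Reached (1/5) = 1. Collecting the sign flips along the way, the symbol is +1.

1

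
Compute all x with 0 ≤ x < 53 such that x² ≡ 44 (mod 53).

53 ≡ 1 (mod 4), so we find a root by search.
Trying successive values, 16² = 256 ≡ 44 (mod 53). The other root is 53 − 16 = 37.

16, 37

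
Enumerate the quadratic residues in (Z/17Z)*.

1, 2, 4, 8, 9, 13, 15, 16

Square k = 1,…,8 (k and 17−k give the same square):
1²=1, 2²=4, 3²=9, 4²=16, 5²≡8, 6²≡2, 7²≡15, 8²≡13 (mod 17).
So the quadratic residues mod 17 are {1, 2, 4, 8, 9, 13, 15, 16}.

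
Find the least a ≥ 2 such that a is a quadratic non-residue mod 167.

5

(2/167) = +1, so 2 is a residue.
(3/167) = +1, so 3 is a residue.
(4/167) = +1, so 4 is a residue.
(5/167) = −1, so 5 is the smallest positive non-residue mod 167.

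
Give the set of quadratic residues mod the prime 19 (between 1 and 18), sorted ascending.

Square k = 1,…,9 (k and 19−k give the same square):
1²=1, 2²=4, 3²=9, 4²=16, 5²≡6, 6²≡17, 7²≡11, 8²≡7, 9²≡5 (mod 19).
So the quadratic residues mod 19 are {1, 4, 5, 6, 7, 9, 11, 16, 17}.

1 4 5 6 7 9 11 16 17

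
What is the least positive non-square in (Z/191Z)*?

(2/191) = +1, so 2 is a residue.
(3/191) = +1, so 3 is a residue.
(4/191) = +1, so 4 is a residue.
(5/191) = +1, so 5 is a residue.
(6/191) = +1, so 6 is a residue.
(7/191) = −1, so 7 is the smallest positive non-residue mod 191.

7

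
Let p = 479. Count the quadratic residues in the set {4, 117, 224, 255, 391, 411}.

3

(4/479) = +1 → QR.
(117/479) = -1 → non-residue.
(224/479) = +1 → QR.
(255/479) = -1 → non-residue.
(391/479) = -1 → non-residue.
(411/479) = +1 → QR.
Total quadratic residues among the 6: 3.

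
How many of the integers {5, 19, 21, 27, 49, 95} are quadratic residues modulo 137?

2

(5/137) = -1 → non-residue.
(19/137) = +1 → QR.
(21/137) = -1 → non-residue.
(27/137) = -1 → non-residue.
(49/137) = +1 → QR.
(95/137) = -1 → non-residue.
Total quadratic residues among the 6: 2.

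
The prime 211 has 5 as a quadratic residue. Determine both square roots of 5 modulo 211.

65, 146

Since 211 ≡ 3 (mod 4), a square root of 5 is 5^((211+1)/4) = 5^53 mod 211.
Repeated squaring: 5^2≡25, 5^4≡203, 5^8≡64, 5^16≡87, 5^32≡184 (mod 211).
5^53 = 5^(32+16+4+1) ≡ 65 (mod 211).
Check: 65² = 4225 ≡ 5 (mod 211). The two roots are 65 and 146.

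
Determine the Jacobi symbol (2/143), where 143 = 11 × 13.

Pull out 2: since 143 ≡ 7 (mod 8), (2/143) = +1.
Reached (1/143) = 1. Collecting the sign flips along the way, the symbol is +1.

1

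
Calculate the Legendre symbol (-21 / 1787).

1

First reduce: -21 ≡ 1766 (mod 1787).
Pull out 2: since 1787 ≡ 3 (mod 8), (2/1787) = -1.
Reciprocity: 883 ≡ 3 and 1787 ≡ 3 (mod 4), so (883/1787) = −(1787/883).
Reduce top mod 883: now compute (21/883).
Reciprocity: 21 ≡ 1 and 883 ≡ 3 (mod 4), so (21/883) = +(883/21).
Reduce top mod 21: now compute (1/21).
Reached (1/21) = 1. Collecting the sign flips along the way, the symbol is +1.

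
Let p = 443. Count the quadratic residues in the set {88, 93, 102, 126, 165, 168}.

(88/443) = +1 → QR.
(93/443) = -1 → non-residue.
(102/443) = -1 → non-residue.
(126/443) = +1 → QR.
(165/443) = +1 → QR.
(168/443) = +1 → QR.
Total quadratic residues among the 6: 4.

4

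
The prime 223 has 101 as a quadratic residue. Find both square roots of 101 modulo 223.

18, 205

Since 223 ≡ 3 (mod 4), a square root of 101 is 101^((223+1)/4) = 101^56 mod 223.
Repeated squaring: 101^2≡166, 101^4≡127, 101^8≡73, 101^16≡200, 101^32≡83 (mod 223).
101^56 = 101^(32+16+8) ≡ 18 (mod 223).
Check: 18² = 324 ≡ 101 (mod 223). The two roots are 18 and 205.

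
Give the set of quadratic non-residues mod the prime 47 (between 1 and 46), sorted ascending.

5, 10, 11, 13, 15, 19, 20, 22, 23, 26, 29, 30, 31, 33, 35, 38, 39, 40, 41, 43, 44, 45, 46

Square k = 1,…,23 (k and 47−k give the same square):
1²=1, 2²=4, 3²=9, 4²=16, 5²=25, 6²=36, 7²≡2, 8²≡17, 9²≡34, 10²≡6, 11²≡27, 12²≡3, 13²≡28, 14²≡8, 15²≡37, 16²≡21, 17²≡7, 18²≡42, 19²≡32, 20²≡24, 21²≡18, 22²≡14, 23²≡12 (mod 47).
The residues are {1, 2, 3, 4, 6, 7, 8, 9, 12, 14, 16, 17, 18, 21, 24, 25, 27, 28, 32, 34, 36, 37, 42}; the non-residues are the remaining 23 nonzero classes.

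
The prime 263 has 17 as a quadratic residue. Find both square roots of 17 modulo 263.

Since 263 ≡ 3 (mod 4), a square root of 17 is 17^((263+1)/4) = 17^66 mod 263.
Repeated squaring: 17^2≡26, 17^4≡150, 17^8≡145, 17^16≡248, 17^32≡225, 17^64≡129 (mod 263).
17^66 = 17^(64+2) ≡ 198 (mod 263).
Check: 198² = 39204 ≡ 17 (mod 263). The two roots are 65 and 198.

65, 198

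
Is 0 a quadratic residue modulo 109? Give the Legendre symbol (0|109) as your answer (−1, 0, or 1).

0

Top reduces to 0: gcd > 1, so the symbol is 0.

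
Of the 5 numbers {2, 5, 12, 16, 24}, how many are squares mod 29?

(2/29) = -1 → non-residue.
(5/29) = +1 → QR.
(12/29) = -1 → non-residue.
(16/29) = +1 → QR.
(24/29) = +1 → QR.
Total quadratic residues among the 5: 3.

3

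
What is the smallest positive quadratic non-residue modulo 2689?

13

(2/2689) = +1, so 2 is a residue.
(3/2689) = +1, so 3 is a residue.
(4/2689) = +1, so 4 is a residue.
(5/2689) = +1, so 5 is a residue.
(6/2689) = +1, so 6 is a residue.
(7/2689) = +1, so 7 is a residue.
(8/2689) = +1, so 8 is a residue.
(9/2689) = +1, so 9 is a residue.
(10/2689) = +1, so 10 is a residue.
(11/2689) = +1, so 11 is a residue.
(12/2689) = +1, so 12 is a residue.
(13/2689) = −1, so 13 is the smallest positive non-residue mod 2689.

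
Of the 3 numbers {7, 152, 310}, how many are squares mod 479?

1

(7/479) = +1 → QR.
(152/479) = -1 → non-residue.
(310/479) = -1 → non-residue.
Total quadratic residues among the 3: 1.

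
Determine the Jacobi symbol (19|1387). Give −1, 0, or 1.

0

Reciprocity: 19 ≡ 3 and 1387 ≡ 3 (mod 4), so (19/1387) = −(1387/19).
Reduce top mod 19: now compute (0/19).
Top reduces to 0: gcd > 1, so the symbol is 0.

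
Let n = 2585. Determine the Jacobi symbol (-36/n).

First reduce: -36 ≡ 2549 (mod 2585).
Reciprocity: 2549 ≡ 1 and 2585 ≡ 1 (mod 4), so (2549/2585) = +(2585/2549).
Reduce top mod 2549: now compute (36/2549).
Pull out 2^2: since 2549 ≡ 5 (mod 8), (2/2549) = -1, so (2/2549)^2 = +1.
Reciprocity: 9 ≡ 1 and 2549 ≡ 1 (mod 4), so (9/2549) = +(2549/9).
Reduce top mod 9: now compute (2/9).
Pull out 2: since 9 ≡ 1 (mod 8), (2/9) = +1.
Reached (1/9) = 1. Collecting the sign flips along the way, the symbol is +1.

1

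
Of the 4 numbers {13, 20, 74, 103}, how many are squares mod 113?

1

(13/113) = +1 → QR.
(20/113) = -1 → non-residue.
(74/113) = -1 → non-residue.
(103/113) = -1 → non-residue.
Total quadratic residues among the 4: 1.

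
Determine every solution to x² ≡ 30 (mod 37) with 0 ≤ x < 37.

37 ≡ 1 (mod 4), so we find a root by search.
Trying successive values, 17² = 289 ≡ 30 (mod 37). The other root is 37 − 17 = 20.

17, 20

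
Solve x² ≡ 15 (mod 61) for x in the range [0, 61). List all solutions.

25, 36

61 ≡ 1 (mod 4), so we find a root by search.
Trying successive values, 25² = 625 ≡ 15 (mod 61). The other root is 61 − 25 = 36.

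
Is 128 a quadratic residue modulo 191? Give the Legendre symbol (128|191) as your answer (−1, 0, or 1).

1

Pull out 2^7: since 191 ≡ 7 (mod 8), (2/191) = +1, so (2/191)^7 = +1.
Reached (1/191) = 1. Collecting the sign flips along the way, the symbol is +1.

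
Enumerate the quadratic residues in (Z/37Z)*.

1 3 4 7 9 10 11 12 16 21 25 26 27 28 30 33 34 36

Square k = 1,…,18 (k and 37−k give the same square):
1²=1, 2²=4, 3²=9, 4²=16, 5²=25, 6²=36, 7²≡12, 8²≡27, 9²≡7, 10²≡26, 11²≡10, 12²≡33, 13²≡21, 14²≡11, 15²≡3, 16²≡34, 17²≡30, 18²≡28 (mod 37).
So the quadratic residues mod 37 are {1, 3, 4, 7, 9, 10, 11, 12, 16, 21, 25, 26, 27, 28, 30, 33, 34, 36}.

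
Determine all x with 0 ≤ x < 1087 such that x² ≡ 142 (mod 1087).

Since 1087 ≡ 3 (mod 4), a square root of 142 is 142^((1087+1)/4) = 142^272 mod 1087.
Repeated squaring: 142^2≡598, 142^4≡1068, 142^8≡361, 142^16≡968, 142^32≡30, 142^64≡900, 142^128≡185, 142^256≡528 (mod 1087).
142^272 = 142^(256+16) ≡ 214 (mod 1087).
Check: 214² = 45796 ≡ 142 (mod 1087). The two roots are 214 and 873.

214, 873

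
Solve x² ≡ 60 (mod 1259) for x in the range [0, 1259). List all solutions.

Since 1259 ≡ 3 (mod 4), a square root of 60 is 60^((1259+1)/4) = 60^315 mod 1259.
Repeated squaring: 60^2≡1082, 60^4≡1113, 60^8≡1172, 60^16≡15, 60^32≡225, 60^64≡265, 60^128≡980, 60^256≡1042 (mod 1259).
60^315 = 60^(256+32+16+8+2+1) ≡ 174 (mod 1259).
Check: 174² = 30276 ≡ 60 (mod 1259). The two roots are 174 and 1085.

174, 1085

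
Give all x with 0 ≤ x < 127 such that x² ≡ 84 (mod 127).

46, 81

Since 127 ≡ 3 (mod 4), a square root of 84 is 84^((127+1)/4) = 84^32 mod 127.
Repeated squaring: 84^2≡71, 84^4≡88, 84^8≡124, 84^16≡9, 84^32≡81 (mod 127).
84^32 = 84^(32) ≡ 81 (mod 127).
Check: 81² = 6561 ≡ 84 (mod 127). The two roots are 46 and 81.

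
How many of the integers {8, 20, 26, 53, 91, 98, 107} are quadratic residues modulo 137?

3

(8/137) = +1 → QR.
(20/137) = -1 → non-residue.
(26/137) = -1 → non-residue.
(53/137) = -1 → non-residue.
(91/137) = -1 → non-residue.
(98/137) = +1 → QR.
(107/137) = +1 → QR.
Total quadratic residues among the 7: 3.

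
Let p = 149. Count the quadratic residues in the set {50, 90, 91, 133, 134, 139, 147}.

1

(50/149) = -1 → non-residue.
(90/149) = -1 → non-residue.
(91/149) = -1 → non-residue.
(133/149) = +1 → QR.
(134/149) = -1 → non-residue.
(139/149) = -1 → non-residue.
(147/149) = -1 → non-residue.
Total quadratic residues among the 7: 1.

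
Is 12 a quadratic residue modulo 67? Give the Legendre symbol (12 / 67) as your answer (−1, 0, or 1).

Pull out 2^2: since 67 ≡ 3 (mod 8), (2/67) = -1, so (2/67)^2 = +1.
Reciprocity: 3 ≡ 3 and 67 ≡ 3 (mod 4), so (3/67) = −(67/3).
Reduce top mod 3: now compute (1/3).
Reached (1/3) = 1. Collecting the sign flips along the way, the symbol is -1.

-1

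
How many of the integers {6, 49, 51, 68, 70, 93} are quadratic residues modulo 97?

4

(6/97) = +1 → QR.
(49/97) = +1 → QR.
(51/97) = -1 → non-residue.
(68/97) = -1 → non-residue.
(70/97) = +1 → QR.
(93/97) = +1 → QR.
Total quadratic residues among the 6: 4.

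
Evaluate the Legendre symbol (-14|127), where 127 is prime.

1

Euler's criterion: (-14/127) ≡ 113^63 (mod 127).
113^2 ≡ 69 (mod 127)
113^4 ≡ 62 (mod 127)
113^8 ≡ 34 (mod 127)
113^16 ≡ 13 (mod 127)
113^32 ≡ 42 (mod 127)
113^63 = 113^(32+16+8+4+2+1) ≡ 1 (mod 127).
Result is 1, so (-14/127) = 1.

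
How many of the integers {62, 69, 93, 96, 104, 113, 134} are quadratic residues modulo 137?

2

(62/137) = -1 → non-residue.
(69/137) = +1 → QR.
(93/137) = +1 → QR.
(96/137) = -1 → non-residue.
(104/137) = -1 → non-residue.
(113/137) = -1 → non-residue.
(134/137) = -1 → non-residue.
Total quadratic residues among the 7: 2.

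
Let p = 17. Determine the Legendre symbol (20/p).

-1

Euler's criterion: (20/17) ≡ 3^8 (mod 17).
3^2 ≡ 9 (mod 17)
3^4 ≡ 13 (mod 17)
3^8 ≡ 16 (mod 17)
3^8 = 3^(8) ≡ 16 (mod 17).
Result is 16 ≡ −1, so (20/17) = −1.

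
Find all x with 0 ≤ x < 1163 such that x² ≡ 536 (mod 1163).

478, 685

Since 1163 ≡ 3 (mod 4), a square root of 536 is 536^((1163+1)/4) = 536^291 mod 1163.
Repeated squaring: 536^2≡35, 536^4≡62, 536^8≡355, 536^16≡421, 536^32≡465, 536^64≡1070, 536^128≡508, 536^256≡1041 (mod 1163).
536^291 = 536^(256+32+2+1) ≡ 685 (mod 1163).
Check: 685² = 469225 ≡ 536 (mod 1163). The two roots are 478 and 685.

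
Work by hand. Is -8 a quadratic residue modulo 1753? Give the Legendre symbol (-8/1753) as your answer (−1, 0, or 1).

1

First reduce: -8 ≡ 1745 (mod 1753).
Reciprocity: 1745 ≡ 1 and 1753 ≡ 1 (mod 4), so (1745/1753) = +(1753/1745).
Reduce top mod 1745: now compute (8/1745).
Pull out 2^3: since 1745 ≡ 1 (mod 8), (2/1745) = +1, so (2/1745)^3 = +1.
Reached (1/1745) = 1. Collecting the sign flips along the way, the symbol is +1.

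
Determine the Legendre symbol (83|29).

1

First reduce: 83 ≡ 25 (mod 29).
Reciprocity: 25 ≡ 1 and 29 ≡ 1 (mod 4), so (25/29) = +(29/25).
Reduce top mod 25: now compute (4/25).
Pull out 2^2: since 25 ≡ 1 (mod 8), (2/25) = +1, so (2/25)^2 = +1.
Reached (1/25) = 1. Collecting the sign flips along the way, the symbol is +1.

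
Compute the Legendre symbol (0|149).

0

Top reduces to 0: gcd > 1, so the symbol is 0.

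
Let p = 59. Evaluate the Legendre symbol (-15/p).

First reduce: -15 ≡ 44 (mod 59).
Pull out 2^2: since 59 ≡ 3 (mod 8), (2/59) = -1, so (2/59)^2 = +1.
Reciprocity: 11 ≡ 3 and 59 ≡ 3 (mod 4), so (11/59) = −(59/11).
Reduce top mod 11: now compute (4/11).
Pull out 2^2: since 11 ≡ 3 (mod 8), (2/11) = -1, so (2/11)^2 = +1.
Reached (1/11) = 1. Collecting the sign flips along the way, the symbol is -1.

-1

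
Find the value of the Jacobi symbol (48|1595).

Pull out 2^4: since 1595 ≡ 3 (mod 8), (2/1595) = -1, so (2/1595)^4 = +1.
Reciprocity: 3 ≡ 3 and 1595 ≡ 3 (mod 4), so (3/1595) = −(1595/3).
Reduce top mod 3: now compute (2/3).
Pull out 2: since 3 ≡ 3 (mod 8), (2/3) = -1.
Reached (1/3) = 1. Collecting the sign flips along the way, the symbol is +1.

1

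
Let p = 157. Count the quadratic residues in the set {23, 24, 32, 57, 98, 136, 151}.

(23/157) = -1 → non-residue.
(24/157) = -1 → non-residue.
(32/157) = -1 → non-residue.
(57/157) = +1 → QR.
(98/157) = -1 → non-residue.
(136/157) = -1 → non-residue.
(151/157) = -1 → non-residue.
Total quadratic residues among the 7: 1.

1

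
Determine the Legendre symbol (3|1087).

Reciprocity: 3 ≡ 3 and 1087 ≡ 3 (mod 4), so (3/1087) = −(1087/3).
Reduce top mod 3: now compute (1/3).
Reached (1/3) = 1. Collecting the sign flips along the way, the symbol is -1.

-1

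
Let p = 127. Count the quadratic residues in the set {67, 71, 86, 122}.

2

(67/127) = -1 → non-residue.
(71/127) = +1 → QR.
(86/127) = -1 → non-residue.
(122/127) = +1 → QR.
Total quadratic residues among the 4: 2.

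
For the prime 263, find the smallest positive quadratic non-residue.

(2/263) = +1, so 2 is a residue.
(3/263) = +1, so 3 is a residue.
(4/263) = +1, so 4 is a residue.
(5/263) = −1, so 5 is the smallest positive non-residue mod 263.

5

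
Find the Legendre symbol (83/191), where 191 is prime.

Reciprocity: 83 ≡ 3 and 191 ≡ 3 (mod 4), so (83/191) = −(191/83).
Reduce top mod 83: now compute (25/83).
Reciprocity: 25 ≡ 1 and 83 ≡ 3 (mod 4), so (25/83) = +(83/25).
Reduce top mod 25: now compute (8/25).
Pull out 2^3: since 25 ≡ 1 (mod 8), (2/25) = +1, so (2/25)^3 = +1.
Reached (1/25) = 1. Collecting the sign flips along the way, the symbol is -1.

-1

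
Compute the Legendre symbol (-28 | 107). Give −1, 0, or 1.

1

First reduce: -28 ≡ 79 (mod 107).
Reciprocity: 79 ≡ 3 and 107 ≡ 3 (mod 4), so (79/107) = −(107/79).
Reduce top mod 79: now compute (28/79).
Pull out 2^2: since 79 ≡ 7 (mod 8), (2/79) = +1, so (2/79)^2 = +1.
Reciprocity: 7 ≡ 3 and 79 ≡ 3 (mod 4), so (7/79) = −(79/7).
Reduce top mod 7: now compute (2/7).
Pull out 2: since 7 ≡ 7 (mod 8), (2/7) = +1.
Reached (1/7) = 1. Collecting the sign flips along the way, the symbol is +1.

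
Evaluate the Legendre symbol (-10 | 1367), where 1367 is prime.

First reduce: -10 ≡ 1357 (mod 1367).
Reciprocity: 1357 ≡ 1 and 1367 ≡ 3 (mod 4), so (1357/1367) = +(1367/1357).
Reduce top mod 1357: now compute (10/1357).
Pull out 2: since 1357 ≡ 5 (mod 8), (2/1357) = -1.
Reciprocity: 5 ≡ 1 and 1357 ≡ 1 (mod 4), so (5/1357) = +(1357/5).
Reduce top mod 5: now compute (2/5).
Pull out 2: since 5 ≡ 5 (mod 8), (2/5) = -1.
Reached (1/5) = 1. Collecting the sign flips along the way, the symbol is +1.

1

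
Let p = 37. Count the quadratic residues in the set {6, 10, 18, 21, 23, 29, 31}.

2

(6/37) = -1 → non-residue.
(10/37) = +1 → QR.
(18/37) = -1 → non-residue.
(21/37) = +1 → QR.
(23/37) = -1 → non-residue.
(29/37) = -1 → non-residue.
(31/37) = -1 → non-residue.
Total quadratic residues among the 7: 2.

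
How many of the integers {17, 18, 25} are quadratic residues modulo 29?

1

(17/29) = -1 → non-residue.
(18/29) = -1 → non-residue.
(25/29) = +1 → QR.
Total quadratic residues among the 3: 1.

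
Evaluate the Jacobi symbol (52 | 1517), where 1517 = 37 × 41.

1

Pull out 2^2: since 1517 ≡ 5 (mod 8), (2/1517) = -1, so (2/1517)^2 = +1.
Reciprocity: 13 ≡ 1 and 1517 ≡ 1 (mod 4), so (13/1517) = +(1517/13).
Reduce top mod 13: now compute (9/13).
Reciprocity: 9 ≡ 1 and 13 ≡ 1 (mod 4), so (9/13) = +(13/9).
Reduce top mod 9: now compute (4/9).
Pull out 2^2: since 9 ≡ 1 (mod 8), (2/9) = +1, so (2/9)^2 = +1.
Reached (1/9) = 1. Collecting the sign flips along the way, the symbol is +1.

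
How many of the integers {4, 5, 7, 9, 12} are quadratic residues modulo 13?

(4/13) = +1 → QR.
(5/13) = -1 → non-residue.
(7/13) = -1 → non-residue.
(9/13) = +1 → QR.
(12/13) = +1 → QR.
Total quadratic residues among the 5: 3.

3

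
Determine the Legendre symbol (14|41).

Euler's criterion: (14/41) ≡ 14^20 (mod 41).
14^2 ≡ 32 (mod 41)
14^4 ≡ 40 (mod 41)
14^8 ≡ 1 (mod 41)
14^16 ≡ 1 (mod 41)
14^20 = 14^(16+4) ≡ 40 (mod 41).
Result is 40 ≡ −1, so (14/41) = −1.

-1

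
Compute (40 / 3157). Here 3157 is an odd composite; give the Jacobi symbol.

1

Pull out 2^3: since 3157 ≡ 5 (mod 8), (2/3157) = -1, so (2/3157)^3 = -1.
Reciprocity: 5 ≡ 1 and 3157 ≡ 1 (mod 4), so (5/3157) = +(3157/5).
Reduce top mod 5: now compute (2/5).
Pull out 2: since 5 ≡ 5 (mod 8), (2/5) = -1.
Reached (1/5) = 1. Collecting the sign flips along the way, the symbol is +1.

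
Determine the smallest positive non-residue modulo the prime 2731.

2

(2/2731) = −1, so 2 is the smallest positive non-residue mod 2731.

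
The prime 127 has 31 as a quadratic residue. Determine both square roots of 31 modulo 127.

44, 83

Since 127 ≡ 3 (mod 4), a square root of 31 is 31^((127+1)/4) = 31^32 mod 127.
Repeated squaring: 31^2≡72, 31^4≡104, 31^8≡21, 31^16≡60, 31^32≡44 (mod 127).
31^32 = 31^(32) ≡ 44 (mod 127).
Check: 44² = 1936 ≡ 31 (mod 127). The two roots are 44 and 83.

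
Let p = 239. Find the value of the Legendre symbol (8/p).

Pull out 2^3: since 239 ≡ 7 (mod 8), (2/239) = +1, so (2/239)^3 = +1.
Reached (1/239) = 1. Collecting the sign flips along the way, the symbol is +1.

1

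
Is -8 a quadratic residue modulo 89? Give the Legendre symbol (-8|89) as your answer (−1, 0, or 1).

1

First reduce: -8 ≡ 81 (mod 89).
Reciprocity: 81 ≡ 1 and 89 ≡ 1 (mod 4), so (81/89) = +(89/81).
Reduce top mod 81: now compute (8/81).
Pull out 2^3: since 81 ≡ 1 (mod 8), (2/81) = +1, so (2/81)^3 = +1.
Reached (1/81) = 1. Collecting the sign flips along the way, the symbol is +1.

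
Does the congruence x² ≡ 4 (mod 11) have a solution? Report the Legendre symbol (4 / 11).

Euler's criterion: (4/11) ≡ 4^5 (mod 11).
4^2 ≡ 5 (mod 11)
4^4 ≡ 3 (mod 11)
4^5 = 4^(4+1) ≡ 1 (mod 11).
Result is 1, so (4/11) = 1.

1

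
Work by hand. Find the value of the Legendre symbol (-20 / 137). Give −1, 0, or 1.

First reduce: -20 ≡ 117 (mod 137).
Reciprocity: 117 ≡ 1 and 137 ≡ 1 (mod 4), so (117/137) = +(137/117).
Reduce top mod 117: now compute (20/117).
Pull out 2^2: since 117 ≡ 5 (mod 8), (2/117) = -1, so (2/117)^2 = +1.
Reciprocity: 5 ≡ 1 and 117 ≡ 1 (mod 4), so (5/117) = +(117/5).
Reduce top mod 5: now compute (2/5).
Pull out 2: since 5 ≡ 5 (mod 8), (2/5) = -1.
Reached (1/5) = 1. Collecting the sign flips along the way, the symbol is -1.

-1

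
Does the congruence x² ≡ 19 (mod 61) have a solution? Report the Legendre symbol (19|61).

1

Reciprocity: 19 ≡ 3 and 61 ≡ 1 (mod 4), so (19/61) = +(61/19).
Reduce top mod 19: now compute (4/19).
Pull out 2^2: since 19 ≡ 3 (mod 8), (2/19) = -1, so (2/19)^2 = +1.
Reached (1/19) = 1. Collecting the sign flips along the way, the symbol is +1.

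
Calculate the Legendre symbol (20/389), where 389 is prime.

1

Pull out 2^2: since 389 ≡ 5 (mod 8), (2/389) = -1, so (2/389)^2 = +1.
Reciprocity: 5 ≡ 1 and 389 ≡ 1 (mod 4), so (5/389) = +(389/5).
Reduce top mod 5: now compute (4/5).
Pull out 2^2: since 5 ≡ 5 (mod 8), (2/5) = -1, so (2/5)^2 = +1.
Reached (1/5) = 1. Collecting the sign flips along the way, the symbol is +1.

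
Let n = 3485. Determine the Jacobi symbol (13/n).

Reciprocity: 13 ≡ 1 and 3485 ≡ 1 (mod 4), so (13/3485) = +(3485/13).
Reduce top mod 13: now compute (1/13).
Reached (1/13) = 1. Collecting the sign flips along the way, the symbol is +1.

1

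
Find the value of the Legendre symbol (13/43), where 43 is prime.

Reciprocity: 13 ≡ 1 and 43 ≡ 3 (mod 4), so (13/43) = +(43/13).
Reduce top mod 13: now compute (4/13).
Pull out 2^2: since 13 ≡ 5 (mod 8), (2/13) = -1, so (2/13)^2 = +1.
Reached (1/13) = 1. Collecting the sign flips along the way, the symbol is +1.

1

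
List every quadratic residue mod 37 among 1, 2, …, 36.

Square k = 1,…,18 (k and 37−k give the same square):
1²=1, 2²=4, 3²=9, 4²=16, 5²=25, 6²=36, 7²≡12, 8²≡27, 9²≡7, 10²≡26, 11²≡10, 12²≡33, 13²≡21, 14²≡11, 15²≡3, 16²≡34, 17²≡30, 18²≡28 (mod 37).
So the quadratic residues mod 37 are {1, 3, 4, 7, 9, 10, 11, 12, 16, 21, 25, 26, 27, 28, 30, 33, 34, 36}.

1, 3, 4, 7, 9, 10, 11, 12, 16, 21, 25, 26, 27, 28, 30, 33, 34, 36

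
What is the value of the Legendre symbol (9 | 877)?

1

Reciprocity: 9 ≡ 1 and 877 ≡ 1 (mod 4), so (9/877) = +(877/9).
Reduce top mod 9: now compute (4/9).
Pull out 2^2: since 9 ≡ 1 (mod 8), (2/9) = +1, so (2/9)^2 = +1.
Reached (1/9) = 1. Collecting the sign flips along the way, the symbol is +1.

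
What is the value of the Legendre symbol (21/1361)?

1

Reciprocity: 21 ≡ 1 and 1361 ≡ 1 (mod 4), so (21/1361) = +(1361/21).
Reduce top mod 21: now compute (17/21).
Reciprocity: 17 ≡ 1 and 21 ≡ 1 (mod 4), so (17/21) = +(21/17).
Reduce top mod 17: now compute (4/17).
Pull out 2^2: since 17 ≡ 1 (mod 8), (2/17) = +1, so (2/17)^2 = +1.
Reached (1/17) = 1. Collecting the sign flips along the way, the symbol is +1.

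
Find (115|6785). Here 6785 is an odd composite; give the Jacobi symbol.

0

Reciprocity: 115 ≡ 3 and 6785 ≡ 1 (mod 4), so (115/6785) = +(6785/115).
Reduce top mod 115: now compute (0/115).
Top reduces to 0: gcd > 1, so the symbol is 0.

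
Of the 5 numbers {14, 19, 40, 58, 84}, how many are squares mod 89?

2

(14/89) = -1 → non-residue.
(19/89) = -1 → non-residue.
(40/89) = +1 → QR.
(58/89) = -1 → non-residue.
(84/89) = +1 → QR.
Total quadratic residues among the 5: 2.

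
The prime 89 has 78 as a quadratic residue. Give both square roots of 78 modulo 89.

16, 73

89 ≡ 1 (mod 4), so we find a root by search.
Trying successive values, 16² = 256 ≡ 78 (mod 89). The other root is 89 − 16 = 73.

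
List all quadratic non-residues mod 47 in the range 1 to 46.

5 10 11 13 15 19 20 22 23 26 29 30 31 33 35 38 39 40 41 43 44 45 46

Square k = 1,…,23 (k and 47−k give the same square):
1²=1, 2²=4, 3²=9, 4²=16, 5²=25, 6²=36, 7²≡2, 8²≡17, 9²≡34, 10²≡6, 11²≡27, 12²≡3, 13²≡28, 14²≡8, 15²≡37, 16²≡21, 17²≡7, 18²≡42, 19²≡32, 20²≡24, 21²≡18, 22²≡14, 23²≡12 (mod 47).
The residues are {1, 2, 3, 4, 6, 7, 8, 9, 12, 14, 16, 17, 18, 21, 24, 25, 27, 28, 32, 34, 36, 37, 42}; the non-residues are the remaining 23 nonzero classes.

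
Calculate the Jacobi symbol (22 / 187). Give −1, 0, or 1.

Pull out 2: since 187 ≡ 3 (mod 8), (2/187) = -1.
Reciprocity: 11 ≡ 3 and 187 ≡ 3 (mod 4), so (11/187) = −(187/11).
Reduce top mod 11: now compute (0/11).
Top reduces to 0: gcd > 1, so the symbol is 0.

0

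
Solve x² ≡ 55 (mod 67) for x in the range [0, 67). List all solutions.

Since 67 ≡ 3 (mod 4), a square root of 55 is 55^((67+1)/4) = 55^17 mod 67.
Repeated squaring: 55^2≡10, 55^4≡33, 55^8≡17, 55^16≡21 (mod 67).
55^17 = 55^(16+1) ≡ 16 (mod 67).
Check: 16² = 256 ≡ 55 (mod 67). The two roots are 16 and 51.

16, 51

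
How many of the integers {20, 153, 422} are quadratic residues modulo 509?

2

(20/509) = +1 → QR.
(153/509) = +1 → QR.
(422/509) = -1 → non-residue.
Total quadratic residues among the 3: 2.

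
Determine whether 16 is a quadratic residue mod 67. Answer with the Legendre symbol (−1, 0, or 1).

1

Euler's criterion: (16/67) ≡ 16^33 (mod 67).
16^2 ≡ 55 (mod 67)
16^4 ≡ 10 (mod 67)
16^8 ≡ 33 (mod 67)
16^16 ≡ 17 (mod 67)
16^32 ≡ 21 (mod 67)
16^33 = 16^(32+1) ≡ 1 (mod 67).
Result is 1, so (16/67) = 1.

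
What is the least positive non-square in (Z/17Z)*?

3

(2/17) = +1, so 2 is a residue.
(3/17) = −1, so 3 is the smallest positive non-residue mod 17.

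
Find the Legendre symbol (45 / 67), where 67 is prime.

-1

Euler's criterion: (45/67) ≡ 45^33 (mod 67).
45^2 ≡ 15 (mod 67)
45^4 ≡ 24 (mod 67)
45^8 ≡ 40 (mod 67)
45^16 ≡ 59 (mod 67)
45^32 ≡ 64 (mod 67)
45^33 = 45^(32+1) ≡ 66 (mod 67).
Result is 66 ≡ −1, so (45/67) = −1.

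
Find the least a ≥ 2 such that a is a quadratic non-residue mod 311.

(2/311) = +1, so 2 is a residue.
(3/311) = +1, so 3 is a residue.
(4/311) = +1, so 4 is a residue.
(5/311) = +1, so 5 is a residue.
(6/311) = +1, so 6 is a residue.
(7/311) = +1, so 7 is a residue.
(8/311) = +1, so 8 is a residue.
(9/311) = +1, so 9 is a residue.
(10/311) = +1, so 10 is a residue.
(11/311) = −1, so 11 is the smallest positive non-residue mod 311.

11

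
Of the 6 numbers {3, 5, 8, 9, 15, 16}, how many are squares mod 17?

(3/17) = -1 → non-residue.
(5/17) = -1 → non-residue.
(8/17) = +1 → QR.
(9/17) = +1 → QR.
(15/17) = +1 → QR.
(16/17) = +1 → QR.
Total quadratic residues among the 6: 4.

4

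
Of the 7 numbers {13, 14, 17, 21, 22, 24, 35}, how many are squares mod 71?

1

(13/71) = -1 → non-residue.
(14/71) = -1 → non-residue.
(17/71) = -1 → non-residue.
(21/71) = -1 → non-residue.
(22/71) = -1 → non-residue.
(24/71) = +1 → QR.
(35/71) = -1 → non-residue.
Total quadratic residues among the 7: 1.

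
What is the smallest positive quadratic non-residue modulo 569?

3

(2/569) = +1, so 2 is a residue.
(3/569) = −1, so 3 is the smallest positive non-residue mod 569.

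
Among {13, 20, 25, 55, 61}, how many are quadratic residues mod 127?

3

(13/127) = +1 → QR.
(20/127) = -1 → non-residue.
(25/127) = +1 → QR.
(55/127) = -1 → non-residue.
(61/127) = +1 → QR.
Total quadratic residues among the 5: 3.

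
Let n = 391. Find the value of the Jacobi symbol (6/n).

Pull out 2: since 391 ≡ 7 (mod 8), (2/391) = +1.
Reciprocity: 3 ≡ 3 and 391 ≡ 3 (mod 4), so (3/391) = −(391/3).
Reduce top mod 3: now compute (1/3).
Reached (1/3) = 1. Collecting the sign flips along the way, the symbol is -1.

-1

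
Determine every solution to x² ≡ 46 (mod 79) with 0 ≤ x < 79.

21, 58

Since 79 ≡ 3 (mod 4), a square root of 46 is 46^((79+1)/4) = 46^20 mod 79.
Repeated squaring: 46^2≡62, 46^4≡52, 46^8≡18, 46^16≡8 (mod 79).
46^20 = 46^(16+4) ≡ 21 (mod 79).
Check: 21² = 441 ≡ 46 (mod 79). The two roots are 21 and 58.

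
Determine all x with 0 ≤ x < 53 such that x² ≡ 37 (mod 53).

53 ≡ 1 (mod 4), so we find a root by search.
Trying successive values, 14² = 196 ≡ 37 (mod 53). The other root is 53 − 14 = 39.

14, 39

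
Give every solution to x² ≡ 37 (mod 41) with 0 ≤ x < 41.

18, 23

41 ≡ 1 (mod 4), so we find a root by search.
Trying successive values, 18² = 324 ≡ 37 (mod 41). The other root is 41 − 18 = 23.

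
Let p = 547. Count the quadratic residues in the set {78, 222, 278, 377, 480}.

2

(78/547) = +1 → QR.
(222/547) = -1 → non-residue.
(278/547) = -1 → non-residue.
(377/547) = +1 → QR.
(480/547) = -1 → non-residue.
Total quadratic residues among the 5: 2.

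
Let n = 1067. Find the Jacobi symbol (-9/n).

-1

First reduce: -9 ≡ 1058 (mod 1067).
Pull out 2: since 1067 ≡ 3 (mod 8), (2/1067) = -1.
Reciprocity: 529 ≡ 1 and 1067 ≡ 3 (mod 4), so (529/1067) = +(1067/529).
Reduce top mod 529: now compute (9/529).
Reciprocity: 9 ≡ 1 and 529 ≡ 1 (mod 4), so (9/529) = +(529/9).
Reduce top mod 9: now compute (7/9).
Reciprocity: 7 ≡ 3 and 9 ≡ 1 (mod 4), so (7/9) = +(9/7).
Reduce top mod 7: now compute (2/7).
Pull out 2: since 7 ≡ 7 (mod 8), (2/7) = +1.
Reached (1/7) = 1. Collecting the sign flips along the way, the symbol is -1.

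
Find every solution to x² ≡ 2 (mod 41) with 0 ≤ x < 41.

17, 24

41 ≡ 1 (mod 4), so we find a root by search.
Trying successive values, 17² = 289 ≡ 2 (mod 41). The other root is 41 − 17 = 24.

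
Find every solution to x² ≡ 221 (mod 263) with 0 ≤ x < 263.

22, 241

Since 263 ≡ 3 (mod 4), a square root of 221 is 221^((263+1)/4) = 221^66 mod 263.
Repeated squaring: 221^2≡186, 221^4≡143, 221^8≡198, 221^16≡17, 221^32≡26, 221^64≡150 (mod 263).
221^66 = 221^(64+2) ≡ 22 (mod 263).
Check: 22² = 484 ≡ 221 (mod 263). The two roots are 22 and 241.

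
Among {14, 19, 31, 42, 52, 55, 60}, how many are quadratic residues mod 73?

2

(14/73) = -1 → non-residue.
(19/73) = +1 → QR.
(31/73) = -1 → non-residue.
(42/73) = -1 → non-residue.
(52/73) = -1 → non-residue.
(55/73) = +1 → QR.
(60/73) = -1 → non-residue.
Total quadratic residues among the 7: 2.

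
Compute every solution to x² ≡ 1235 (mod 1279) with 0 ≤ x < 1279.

554, 725

Since 1279 ≡ 3 (mod 4), a square root of 1235 is 1235^((1279+1)/4) = 1235^320 mod 1279.
Repeated squaring: 1235^2≡657, 1235^4≡626, 1235^8≡502, 1235^16≡41, 1235^32≡402, 1235^64≡450, 1235^128≡418, 1235^256≡780 (mod 1279).
1235^320 = 1235^(256+64) ≡ 554 (mod 1279).
Check: 554² = 306916 ≡ 1235 (mod 1279). The two roots are 554 and 725.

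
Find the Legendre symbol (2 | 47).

Euler's criterion: (2/47) ≡ 2^23 (mod 47).
2^2 ≡ 4 (mod 47)
2^4 ≡ 16 (mod 47)
2^8 ≡ 21 (mod 47)
2^16 ≡ 18 (mod 47)
2^23 = 2^(16+4+2+1) ≡ 1 (mod 47).
Result is 1, so (2/47) = 1.

1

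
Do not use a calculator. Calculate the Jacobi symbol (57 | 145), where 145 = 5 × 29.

-1

Reciprocity: 57 ≡ 1 and 145 ≡ 1 (mod 4), so (57/145) = +(145/57).
Reduce top mod 57: now compute (31/57).
Reciprocity: 31 ≡ 3 and 57 ≡ 1 (mod 4), so (31/57) = +(57/31).
Reduce top mod 31: now compute (26/31).
Pull out 2: since 31 ≡ 7 (mod 8), (2/31) = +1.
Reciprocity: 13 ≡ 1 and 31 ≡ 3 (mod 4), so (13/31) = +(31/13).
Reduce top mod 13: now compute (5/13).
Reciprocity: 5 ≡ 1 and 13 ≡ 1 (mod 4), so (5/13) = +(13/5).
Reduce top mod 5: now compute (3/5).
Reciprocity: 3 ≡ 3 and 5 ≡ 1 (mod 4), so (3/5) = +(5/3).
Reduce top mod 3: now compute (2/3).
Pull out 2: since 3 ≡ 3 (mod 8), (2/3) = -1.
Reached (1/3) = 1. Collecting the sign flips along the way, the symbol is -1.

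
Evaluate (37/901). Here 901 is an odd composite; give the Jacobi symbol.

Reciprocity: 37 ≡ 1 and 901 ≡ 1 (mod 4), so (37/901) = +(901/37).
Reduce top mod 37: now compute (13/37).
Reciprocity: 13 ≡ 1 and 37 ≡ 1 (mod 4), so (13/37) = +(37/13).
Reduce top mod 13: now compute (11/13).
Reciprocity: 11 ≡ 3 and 13 ≡ 1 (mod 4), so (11/13) = +(13/11).
Reduce top mod 11: now compute (2/11).
Pull out 2: since 11 ≡ 3 (mod 8), (2/11) = -1.
Reached (1/11) = 1. Collecting the sign flips along the way, the symbol is -1.

-1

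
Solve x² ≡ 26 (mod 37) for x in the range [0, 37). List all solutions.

10, 27

37 ≡ 1 (mod 4), so we find a root by search.
Trying successive values, 10² = 100 ≡ 26 (mod 37). The other root is 37 − 10 = 27.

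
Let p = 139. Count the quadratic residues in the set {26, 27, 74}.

(26/139) = -1 → non-residue.
(27/139) = -1 → non-residue.
(74/139) = -1 → non-residue.
Total quadratic residues among the 3: 0.

0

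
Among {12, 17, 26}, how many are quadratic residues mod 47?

2

(12/47) = +1 → QR.
(17/47) = +1 → QR.
(26/47) = -1 → non-residue.
Total quadratic residues among the 3: 2.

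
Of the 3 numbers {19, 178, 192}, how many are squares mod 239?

1

(19/239) = -1 → non-residue.
(178/239) = -1 → non-residue.
(192/239) = +1 → QR.
Total quadratic residues among the 3: 1.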